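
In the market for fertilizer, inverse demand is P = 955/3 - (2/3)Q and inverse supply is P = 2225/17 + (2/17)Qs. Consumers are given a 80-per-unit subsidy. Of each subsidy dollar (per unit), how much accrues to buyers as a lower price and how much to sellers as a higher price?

Pre-subsidy: 955/3 - (2/3)Q = 2225/17 + (2/17)Q gives Q* = 239 and P* = 159.
With the rebate, buyers effectively pay Pb = Ps − 80, where Ps is the price sellers receive.
On the curves, Pb = 955/3 - (2/3)Q and Ps = 2225/17 + (2/17)Q; the wedge Ps − Pb = 80 gives 2225/17 + (2/17)Q − (955/3 - (2/3)Q) = 80, so Q' = 341.
Then Pb = 955/3 − (2/3)·341 = 91 and Ps = 2225/17 + (2/17)·341 = 171.
Buyers' price falls by P* − Pb = 159 − 91 = 68; sellers' price rises by Ps − P* = 171 − 159 = 12.

Buyers gain 68 per unit; sellers gain 12 per unit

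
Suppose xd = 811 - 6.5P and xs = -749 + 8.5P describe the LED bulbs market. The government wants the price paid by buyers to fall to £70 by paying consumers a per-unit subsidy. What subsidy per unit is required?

At a buyer price of 70, quantity demanded is 811 − 6.5·70 = 356.
Sellers supply 356 only when they receive Ps with -749 + 8.5·Ps = 356, i.e. Ps = 130.
s = Ps − Pb = 130 − 70 = 60.

Required subsidy s = £60 per unit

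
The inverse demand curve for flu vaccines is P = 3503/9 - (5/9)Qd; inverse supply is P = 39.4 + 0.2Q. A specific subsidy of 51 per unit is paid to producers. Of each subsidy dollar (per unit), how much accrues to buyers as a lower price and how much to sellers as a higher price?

Buyers gain 37.5 per unit; sellers gain 13.5 per unit

Pre-subsidy: 3503/9 - (5/9)Q = 39.4 + 0.2Q gives Q* = 463 and P* = 132.
With the subsidy, sellers receive Ps = Pb + 51 for each unit, where Pb is the price buyers pay.
On the curves, Pb = 3503/9 - (5/9)Q and Ps = 39.4 + 0.2Q; the wedge Ps − Pb = 51 gives 39.4 + 0.2Q − (3503/9 - (5/9)Q) = 51, so Q' = 530.5.
Then Pb = 3503/9 − (5/9)·530.5 = 94.5 and Ps = 39.4 + 0.2·530.5 = 145.5.
Buyers' price falls by P* − Pb = 132 − 94.5 = 37.5; sellers' price rises by Ps − P* = 145.5 − 132 = 13.5.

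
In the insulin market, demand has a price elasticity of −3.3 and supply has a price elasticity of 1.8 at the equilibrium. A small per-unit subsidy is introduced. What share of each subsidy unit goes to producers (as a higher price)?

For a small subsidy around the equilibrium, the benefit split depends on the relative slopes, which at a point are proportional to the elasticities.
Buyer share = εs/(εs + |εd|) = 1.8/(1.8 + 3.3) = 6/17; seller share = |εd|/(εs + |εd|) = 11/17.
So producers capture 11/17 of the subsidy.

Producer share = 11/17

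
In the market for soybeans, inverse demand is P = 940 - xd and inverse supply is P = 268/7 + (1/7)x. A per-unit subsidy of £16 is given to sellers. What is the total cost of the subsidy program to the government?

Pre-subsidy: 940 - x = 268/7 + (1/7)x gives x* = 789 and P* = 151.
With the subsidy, sellers receive Ps = Pb + 16 for each unit, where Pb is the price buyers pay.
On the curves, Pb = 940 - x and Ps = 268/7 + (1/7)x; the wedge Ps − Pb = 16 gives 268/7 + (1/7)x − (940 - x) = 16, so x' = 803.
Then Pb = 940 − 1·803 = 137 and Ps = 268/7 + (1/7)·803 = 153.
Government outlay = subsidy × quantity = 16 × 803 = 12848.

Government cost = £12848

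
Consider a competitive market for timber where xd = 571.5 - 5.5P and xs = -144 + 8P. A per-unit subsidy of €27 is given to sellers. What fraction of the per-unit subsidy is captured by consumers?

Pre-subsidy: 571.5 - 5.5P = -144 + 8P gives P* = 53, x* = 280.
With the subsidy, sellers receive Ps = Pb + 27 for each unit, where Pb is the price buyers pay.
Supply in terms of Pb becomes xs = -144 + 8(Pb + 27) = 72 + 8Pb. Setting this equal to demand: 571.5 - 5.5Pb = 72 + 8Pb, so Pb = 37.
Sellers receive Ps = 37 + 27 = 64; x' = 571.5 − 5.5·37 = 368.
Buyers' price falls by P* − Pb = 53 − 37 = 16; sellers' price rises by Ps − P* = 64 − 53 = 11.
So consumers capture 16/27 = 16/27 of each unit of subsidy.

Consumer share = 16/27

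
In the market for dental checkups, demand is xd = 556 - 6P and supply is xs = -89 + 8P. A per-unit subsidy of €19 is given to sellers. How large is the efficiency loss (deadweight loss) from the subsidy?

Pre-subsidy: 556 - 6P = -89 + 8P gives P* = 645/14, x* = 1957/7.
With the subsidy, sellers receive Ps = Pb + 19 for each unit, where Pb is the price buyers pay.
Supply in terms of Pb becomes xs = -89 + 8(Pb + 19) = 63 + 8Pb. Setting this equal to demand: 556 - 6Pb = 63 + 8Pb, so Pb = 493/14.
Sellers receive Ps = 493/14 + 19 = 759/14; x' = 556 − 6·(493/14) = 2413/7.
The subsidy expands output by 2413/7 − 1957/7 = 456/7 past the efficient level; on those units the gap between marginal cost and willingness to pay runs from 0 up to 19.
DWL = ½ × 19 × 456/7 = 4332/7.

Deadweight loss = 4332/7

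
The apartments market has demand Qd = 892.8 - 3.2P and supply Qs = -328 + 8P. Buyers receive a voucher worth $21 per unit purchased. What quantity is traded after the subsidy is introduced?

Q' = 592

Pre-subsidy: 892.8 - 3.2P = -328 + 8P gives P* = 109, Q* = 544.
With the rebate, buyers effectively pay Pb = Ps − 21, where Ps is the price sellers receive.
Demand in terms of Ps becomes Qd = 892.8 − 3.2(Ps − 21) = 960 - 3.2Ps. Setting this equal to supply: 960 - 3.2Ps = -328 + 8Ps, so Ps = 115.
Buyers pay Pb = 115 − 21 = 94; Q' = -328 + 8·115 = 592.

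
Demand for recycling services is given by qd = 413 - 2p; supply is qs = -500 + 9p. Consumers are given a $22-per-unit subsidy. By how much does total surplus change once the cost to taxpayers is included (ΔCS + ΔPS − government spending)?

Net change in total surplus = -$396

Pre-subsidy: 413 - 2p = -500 + 9p gives p* = 83, q* = 247.
With the rebate, buyers effectively pay pb = ps − 22, where ps is the price sellers receive.
Demand in terms of ps becomes qd = 413 − 2(ps − 22) = 457 - 2ps. Setting this equal to supply: 457 - 2ps = -500 + 9ps, so ps = 87.
Buyers pay pb = 87 − 22 = 65; q' = -500 + 9·87 = 283.
ΔCS = ½(247 + 283)(83 − 65) = 4770; ΔPS = ½(247 + 283)(87 − 83) = 1060.
Government spending = 22 × 283 = 6226.
Net change = 4770 + 1060 − 6226 = -396. The loss equals the DWL triangle ½·22·36.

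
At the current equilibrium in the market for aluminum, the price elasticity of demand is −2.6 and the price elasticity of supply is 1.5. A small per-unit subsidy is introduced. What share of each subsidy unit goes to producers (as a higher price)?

For a small subsidy around the equilibrium, the benefit split depends on the relative slopes, which at a point are proportional to the elasticities.
Buyer share = εs/(εs + |εd|) = 1.5/(1.5 + 2.6) = 15/41; seller share = |εd|/(εs + |εd|) = 26/41.
So producers capture 26/41 of the subsidy.

Producer share = 26/41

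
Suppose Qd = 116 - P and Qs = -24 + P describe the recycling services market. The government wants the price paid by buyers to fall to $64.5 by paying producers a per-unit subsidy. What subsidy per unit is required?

Required subsidy s = $11 per unit

At a buyer price of 64.5, quantity demanded is 116 − 1·64.5 = 51.5.
Sellers supply 51.5 only when they receive Ps with -24 + 1·Ps = 51.5, i.e. Ps = 75.5.
s = Ps − Pb = 75.5 − 64.5 = 11.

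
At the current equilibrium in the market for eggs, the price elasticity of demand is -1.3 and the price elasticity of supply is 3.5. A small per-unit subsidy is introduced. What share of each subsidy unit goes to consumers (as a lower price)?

For a small subsidy around the equilibrium, the benefit split depends on the relative slopes, which at a point are proportional to the elasticities.
Buyer share = εs/(εs + |εd|) = 3.5/(3.5 + 1.3) = 35/48; seller share = |εd|/(εs + |εd|) = 13/48.

Consumer share = 35/48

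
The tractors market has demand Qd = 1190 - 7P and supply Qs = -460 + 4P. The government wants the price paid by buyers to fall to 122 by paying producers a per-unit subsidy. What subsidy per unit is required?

At a buyer price of 122, quantity demanded is 1190 − 7·122 = 336.
Sellers supply 336 only when they receive Ps with -460 + 4·Ps = 336, i.e. Ps = 199.
s = Ps − Pb = 199 − 122 = 77.

Required subsidy s = 77 per unit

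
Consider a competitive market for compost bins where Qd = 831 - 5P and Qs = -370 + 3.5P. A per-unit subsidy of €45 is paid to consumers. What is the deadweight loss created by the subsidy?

Deadweight loss = 70875/34

Pre-subsidy: 831 - 5P = -370 + 3.5P gives P* = 2402/17, Q* = 2117/17.
With the rebate, buyers effectively pay Pb = Ps − 45, where Ps is the price sellers receive.
Demand in terms of Ps becomes Qd = 831 − 5(Ps − 45) = 1056 - 5Ps. Setting this equal to supply: 1056 - 5Ps = -370 + 3.5Ps, so Ps = 2852/17.
Buyers pay Pb = 2852/17 − 45 = 2087/17; Q' = -370 + 3.5·(2852/17) = 3692/17.
The subsidy expands output by 3692/17 − 2117/17 = 1575/17 past the efficient level; on those units the gap between marginal cost and willingness to pay runs from 0 up to 45.
DWL = ½ × 45 × 1575/17 = 70875/34.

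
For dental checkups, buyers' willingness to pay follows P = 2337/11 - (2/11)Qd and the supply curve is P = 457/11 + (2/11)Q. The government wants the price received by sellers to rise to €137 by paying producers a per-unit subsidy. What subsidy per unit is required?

At a seller price of 137, quantity supplied is -228.5 + 5.5·137 = 525.
Buyers absorb 525 only when they pay Pb = 2337/11 − (2/11)·525 = 117.
s = Ps − Pb = 137 − 117 = 20.

Required subsidy s = €20 per unit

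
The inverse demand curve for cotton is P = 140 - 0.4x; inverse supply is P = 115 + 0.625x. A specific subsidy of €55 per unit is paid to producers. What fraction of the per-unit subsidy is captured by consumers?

Consumer share = 16/41

Pre-subsidy: 140 - 0.4x = 115 + 0.625x gives x* = 1000/41 and P* = 5340/41.
With the subsidy, sellers receive Ps = Pb + 55 for each unit, where Pb is the price buyers pay.
On the curves, Pb = 140 - 0.4x and Ps = 115 + 0.625x; the wedge Ps − Pb = 55 gives 115 + 0.625x − (140 - 0.4x) = 55, so x' = 3200/41.
Then Pb = 140 − 0.4·(3200/41) = 4460/41 and Ps = 115 + 0.625·(3200/41) = 6715/41.
Buyers' price falls by P* − Pb = 5340/41 − 4460/41 = 880/41; sellers' price rises by Ps − P* = 6715/41 − 5340/41 = 1375/41.
So consumers capture (880/41)/55 = 16/41 of each unit of subsidy.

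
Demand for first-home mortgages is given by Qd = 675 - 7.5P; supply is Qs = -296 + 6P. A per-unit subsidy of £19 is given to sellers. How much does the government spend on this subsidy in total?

Pre-subsidy: 675 - 7.5P = -296 + 6P gives P* = 1942/27, Q* = 1220/9.
With the subsidy, sellers receive Ps = Pb + 19 for each unit, where Pb is the price buyers pay.
Supply in terms of Pb becomes Qs = -296 + 6(Pb + 19) = -182 + 6Pb. Setting this equal to demand: 675 - 7.5Pb = -182 + 6Pb, so Pb = 1714/27.
Sellers receive Ps = 1714/27 + 19 = 2227/27; Q' = 675 − 7.5·(1714/27) = 1790/9.
Government outlay = subsidy × quantity = 19 × 1790/9 = 34010/9.

Government cost = 34010/9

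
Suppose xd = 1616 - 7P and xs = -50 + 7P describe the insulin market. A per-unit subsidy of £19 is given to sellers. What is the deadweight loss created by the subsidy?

Pre-subsidy: 1616 - 7P = -50 + 7P gives P* = 119, x* = 783.
With the subsidy, sellers receive Ps = Pb + 19 for each unit, where Pb is the price buyers pay.
Supply in terms of Pb becomes xs = -50 + 7(Pb + 19) = 83 + 7Pb. Setting this equal to demand: 1616 - 7Pb = 83 + 7Pb, so Pb = 109.5.
Sellers receive Ps = 109.5 + 19 = 128.5; x' = 1616 − 7·109.5 = 849.5.
The subsidy expands output by 849.5 − 783 = 66.5 past the efficient level; on those units the gap between marginal cost and willingness to pay runs from 0 up to 19.
DWL = ½ × 19 × 66.5 = 631.75.

Deadweight loss = £631.75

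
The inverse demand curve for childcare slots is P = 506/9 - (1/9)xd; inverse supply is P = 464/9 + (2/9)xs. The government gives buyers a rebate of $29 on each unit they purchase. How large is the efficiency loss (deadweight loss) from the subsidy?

Deadweight loss = $1261.5

Pre-subsidy: 506/9 - (1/9)x = 464/9 + (2/9)x gives x* = 14 and P* = 164/3.
With the rebate, buyers effectively pay Pb = Ps − 29, where Ps is the price sellers receive.
On the curves, Pb = 506/9 - (1/9)x and Ps = 464/9 + (2/9)x; the wedge Ps − Pb = 29 gives 464/9 + (2/9)x − (506/9 - (1/9)x) = 29, so x' = 101.
Then Pb = 506/9 − (1/9)·101 = 45 and Ps = 464/9 + (2/9)·101 = 74.
The subsidy expands output by 101 − 14 = 87 past the efficient level; on those units the gap between marginal cost and willingness to pay runs from 0 up to 29.
DWL = ½ × 29 × 87 = 1261.5.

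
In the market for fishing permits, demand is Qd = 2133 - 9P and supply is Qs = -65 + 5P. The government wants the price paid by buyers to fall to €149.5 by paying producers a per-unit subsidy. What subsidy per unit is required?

At a buyer price of 149.5, quantity demanded is 2133 − 9·149.5 = 787.5.
Sellers supply 787.5 only when they receive Ps with -65 + 5·Ps = 787.5, i.e. Ps = 170.5.
s = Ps − Pb = 170.5 − 149.5 = 21.

Required subsidy s = €21 per unit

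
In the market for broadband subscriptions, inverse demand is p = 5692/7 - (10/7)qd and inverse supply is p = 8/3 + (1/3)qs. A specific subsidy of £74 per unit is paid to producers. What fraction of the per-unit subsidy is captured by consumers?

Pre-subsidy: 5692/7 - (10/7)q = 8/3 + (1/3)q gives q* = 460 and p* = 156.
With the subsidy, sellers receive ps = pb + 74 for each unit, where pb is the price buyers pay.
On the curves, pb = 5692/7 - (10/7)q and ps = 8/3 + (1/3)q; the wedge ps − pb = 74 gives 8/3 + (1/3)q − (5692/7 - (10/7)q) = 74, so q' = 502.
Then pb = 5692/7 − (10/7)·502 = 96 and ps = 8/3 + (1/3)·502 = 170.
Buyers' price falls by p* − pb = 156 − 96 = 60; sellers' price rises by ps − p* = 170 − 156 = 14.
So consumers capture 60/74 = 30/37 of each unit of subsidy.

Consumer share = 30/37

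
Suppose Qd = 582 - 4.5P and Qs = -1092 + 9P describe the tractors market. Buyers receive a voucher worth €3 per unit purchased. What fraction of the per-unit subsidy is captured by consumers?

Pre-subsidy: 582 - 4.5P = -1092 + 9P gives P* = 124, Q* = 24.
With the rebate, buyers effectively pay Pb = Ps − 3, where Ps is the price sellers receive.
Demand in terms of Ps becomes Qd = 582 − 4.5(Ps − 3) = 595.5 - 4.5Ps. Setting this equal to supply: 595.5 - 4.5Ps = -1092 + 9Ps, so Ps = 125.
Buyers pay Pb = 125 − 3 = 122; Q' = -1092 + 9·125 = 33.
Buyers' price falls by P* − Pb = 124 − 122 = 2; sellers' price rises by Ps − P* = 125 − 124 = 1.
So consumers capture 2/3 = 2/3 of each unit of subsidy.

Consumer share = 2/3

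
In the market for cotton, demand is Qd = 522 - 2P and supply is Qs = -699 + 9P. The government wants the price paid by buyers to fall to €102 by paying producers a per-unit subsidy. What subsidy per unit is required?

At a buyer price of 102, quantity demanded is 522 − 2·102 = 318.
Sellers supply 318 only when they receive Ps with -699 + 9·Ps = 318, i.e. Ps = 113.
s = Ps − Pb = 113 − 102 = 11.

Required subsidy s = €11 per unit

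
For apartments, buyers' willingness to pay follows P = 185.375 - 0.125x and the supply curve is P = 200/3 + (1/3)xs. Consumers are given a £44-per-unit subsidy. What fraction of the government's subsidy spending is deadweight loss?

Pre-subsidy: 185.375 - 0.125x = 200/3 + (1/3)x gives x* = 259 and P* = 153.
With the rebate, buyers effectively pay Pb = Ps − 44, where Ps is the price sellers receive.
On the curves, Pb = 185.375 - 0.125x and Ps = 200/3 + (1/3)x; the wedge Ps − Pb = 44 gives 200/3 + (1/3)x − (185.375 - 0.125x) = 44, so x' = 355.
Then Pb = 185.375 − 0.125·355 = 141 and Ps = 200/3 + (1/3)·355 = 185.
ΔCS = ½(259 + 355)(153 − 141) = 3684; ΔPS = ½(259 + 355)(185 − 153) = 9824.
Government spending = 44 × 355 = 15620.
DWL = ½ × 44 × (355 − 259) = 2112; fraction = 2112 / 15620 = 48/355.

DWL / government spending = 48/355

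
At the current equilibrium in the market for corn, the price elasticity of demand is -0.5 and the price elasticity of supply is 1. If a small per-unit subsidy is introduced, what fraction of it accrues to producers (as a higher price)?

For a small subsidy around the equilibrium, the benefit split depends on the relative slopes, which at a point are proportional to the elasticities.
Buyer share = εs/(εs + |εd|) = 1/(1 + 0.5) = 2/3; seller share = |εd|/(εs + |εd|) = 1/3.
So producers capture 1/3 of the subsidy.

Producer share = 1/3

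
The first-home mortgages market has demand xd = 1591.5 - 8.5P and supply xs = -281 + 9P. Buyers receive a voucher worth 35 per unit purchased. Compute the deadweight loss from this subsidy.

Pre-subsidy: 1591.5 - 8.5P = -281 + 9P gives P* = 107, x* = 682.
With the rebate, buyers effectively pay Pb = Ps − 35, where Ps is the price sellers receive.
Demand in terms of Ps becomes xd = 1591.5 − 8.5(Ps − 35) = 1889 - 8.5Ps. Setting this equal to supply: 1889 - 8.5Ps = -281 + 9Ps, so Ps = 124.
Buyers pay Pb = 124 − 35 = 89; x' = -281 + 9·124 = 835.
The subsidy expands output by 835 − 682 = 153 past the efficient level; on those units the gap between marginal cost and willingness to pay runs from 0 up to 35.
DWL = ½ × 35 × 153 = 2677.5.

Deadweight loss = 2677.5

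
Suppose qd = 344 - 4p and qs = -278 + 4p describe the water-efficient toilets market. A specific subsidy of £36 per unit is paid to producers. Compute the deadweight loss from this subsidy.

Pre-subsidy: 344 - 4p = -278 + 4p gives p* = 77.75, q* = 33.
With the subsidy, sellers receive ps = pb + 36 for each unit, where pb is the price buyers pay.
Supply in terms of pb becomes qs = -278 + 4(pb + 36) = -134 + 4pb. Setting this equal to demand: 344 - 4pb = -134 + 4pb, so pb = 59.75.
Sellers receive ps = 59.75 + 36 = 95.75; q' = 344 − 4·59.75 = 105.
The subsidy expands output by 105 − 33 = 72 past the efficient level; on those units the gap between marginal cost and willingness to pay runs from 0 up to 36.
DWL = ½ × 36 × 72 = 1296.

Deadweight loss = £1296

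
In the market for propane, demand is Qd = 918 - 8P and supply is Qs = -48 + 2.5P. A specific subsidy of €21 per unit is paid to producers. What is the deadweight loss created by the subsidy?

Deadweight loss = €420

Pre-subsidy: 918 - 8P = -48 + 2.5P gives P* = 92, Q* = 182.
With the subsidy, sellers receive Ps = Pb + 21 for each unit, where Pb is the price buyers pay.
Supply in terms of Pb becomes Qs = -48 + 2.5(Pb + 21) = 4.5 + 2.5Pb. Setting this equal to demand: 918 - 8Pb = 4.5 + 2.5Pb, so Pb = 87.
Sellers receive Ps = 87 + 21 = 108; Q' = 918 − 8·87 = 222.
The subsidy expands output by 222 − 182 = 40 past the efficient level; on those units the gap between marginal cost and willingness to pay runs from 0 up to 21.
DWL = ½ × 21 × 40 = 420.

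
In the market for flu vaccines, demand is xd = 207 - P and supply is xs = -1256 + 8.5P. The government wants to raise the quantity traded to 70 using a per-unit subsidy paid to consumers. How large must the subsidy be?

Required subsidy s = 19 per unit

At x = 70, invert demand for the buyer price: Pb = (207 − 70)/1 = 137; invert supply for the seller price: Ps = (70 − (-1256))/8.5 = 156.
The subsidy must fill the gap: s = Ps − Pb = 156 − 137 = 19.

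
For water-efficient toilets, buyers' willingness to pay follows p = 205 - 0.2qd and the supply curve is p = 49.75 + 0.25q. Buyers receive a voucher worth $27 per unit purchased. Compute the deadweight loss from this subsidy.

Deadweight loss = $810

Pre-subsidy: 205 - 0.2q = 49.75 + 0.25q gives q* = 345 and p* = 136.
With the rebate, buyers effectively pay pb = ps − 27, where ps is the price sellers receive.
On the curves, pb = 205 - 0.2q and ps = 49.75 + 0.25q; the wedge ps − pb = 27 gives 49.75 + 0.25q − (205 - 0.2q) = 27, so q' = 405.
Then pb = 205 − 0.2·405 = 124 and ps = 49.75 + 0.25·405 = 151.
The subsidy expands output by 405 − 345 = 60 past the efficient level; on those units the gap between marginal cost and willingness to pay runs from 0 up to 27.
DWL = ½ × 27 × 60 = 810.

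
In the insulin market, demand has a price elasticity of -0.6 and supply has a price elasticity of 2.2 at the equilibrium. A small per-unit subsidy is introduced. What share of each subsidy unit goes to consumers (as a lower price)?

For a small subsidy around the equilibrium, the benefit split depends on the relative slopes, which at a point are proportional to the elasticities.
Buyer share = εs/(εs + |εd|) = 2.2/(2.2 + 0.6) = 11/14; seller share = |εd|/(εs + |εd|) = 3/14.

Consumer share = 11/14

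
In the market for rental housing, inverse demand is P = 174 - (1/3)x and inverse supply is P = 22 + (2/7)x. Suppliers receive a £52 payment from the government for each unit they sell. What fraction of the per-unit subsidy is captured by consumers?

Pre-subsidy: 174 - (1/3)x = 22 + (2/7)x gives x* = 3192/13 and P* = 1198/13.
With the subsidy, sellers receive Ps = Pb + 52 for each unit, where Pb is the price buyers pay.
On the curves, Pb = 174 - (1/3)x and Ps = 22 + (2/7)x; the wedge Ps − Pb = 52 gives 22 + (2/7)x − (174 - (1/3)x) = 52, so x' = 4284/13.
Then Pb = 174 − (1/3)·(4284/13) = 834/13 and Ps = 22 + (2/7)·(4284/13) = 1510/13.
Buyers' price falls by P* − Pb = 1198/13 − 834/13 = 28; sellers' price rises by Ps − P* = 1510/13 − 1198/13 = 24.
So consumers capture 28/52 = 7/13 of each unit of subsidy.

Consumer share = 7/13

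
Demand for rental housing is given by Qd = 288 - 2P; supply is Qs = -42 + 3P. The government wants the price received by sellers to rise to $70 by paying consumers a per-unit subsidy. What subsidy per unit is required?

Required subsidy s = $10 per unit

At a seller price of 70, quantity supplied is -42 + 3·70 = 168.
Buyers absorb 168 only when they pay Pb with 288 − 2·Pb = 168, i.e. Pb = 60.
s = Ps − Pb = 70 − 60 = 10.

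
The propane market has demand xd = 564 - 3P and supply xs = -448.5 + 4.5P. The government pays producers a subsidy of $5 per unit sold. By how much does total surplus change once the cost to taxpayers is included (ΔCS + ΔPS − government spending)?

Net change in total surplus = -$22.5

Pre-subsidy: 564 - 3P = -448.5 + 4.5P gives P* = 135, x* = 159.
With the subsidy, sellers receive Ps = Pb + 5 for each unit, where Pb is the price buyers pay.
Supply in terms of Pb becomes xs = -448.5 + 4.5(Pb + 5) = -426 + 4.5Pb. Setting this equal to demand: 564 - 3Pb = -426 + 4.5Pb, so Pb = 132.
Sellers receive Ps = 132 + 5 = 137; x' = 564 − 3·132 = 168.
ΔCS = ½(159 + 168)(135 − 132) = 490.5; ΔPS = ½(159 + 168)(137 − 135) = 327.
Government spending = 5 × 168 = 840.
Net change = 490.5 + 327 − 840 = -22.5. The loss equals the DWL triangle ½·5·9.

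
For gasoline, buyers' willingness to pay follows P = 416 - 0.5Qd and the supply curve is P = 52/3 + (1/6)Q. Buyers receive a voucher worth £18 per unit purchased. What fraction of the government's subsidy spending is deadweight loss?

DWL / government spending = 0.0216

Pre-subsidy: 416 - 0.5Q = 52/3 + (1/6)Q gives Q* = 598 and P* = 117.
With the rebate, buyers effectively pay Pb = Ps − 18, where Ps is the price sellers receive.
On the curves, Pb = 416 - 0.5Q and Ps = 52/3 + (1/6)Q; the wedge Ps − Pb = 18 gives 52/3 + (1/6)Q − (416 - 0.5Q) = 18, so Q' = 625.
Then Pb = 416 − 0.5·625 = 103.5 and Ps = 52/3 + (1/6)·625 = 121.5.
ΔCS = ½(598 + 625)(117 − 103.5) = 8255.25; ΔPS = ½(598 + 625)(121.5 − 117) = 2751.75.
Government spending = 18 × 625 = 11250.
DWL = ½ × 18 × (625 − 598) = 243; fraction = 243 / 11250 = 0.0216.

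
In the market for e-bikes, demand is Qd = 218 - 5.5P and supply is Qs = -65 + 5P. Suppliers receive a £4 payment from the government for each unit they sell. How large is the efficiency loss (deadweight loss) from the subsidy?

Deadweight loss = 440/21

Pre-subsidy: 218 - 5.5P = -65 + 5P gives P* = 566/21, Q* = 1465/21.
With the subsidy, sellers receive Ps = Pb + 4 for each unit, where Pb is the price buyers pay.
Supply in terms of Pb becomes Qs = -65 + 5(Pb + 4) = -45 + 5Pb. Setting this equal to demand: 218 - 5.5Pb = -45 + 5Pb, so Pb = 526/21.
Sellers receive Ps = 526/21 + 4 = 610/21; Q' = 218 − 5.5·(526/21) = 1685/21.
The subsidy expands output by 1685/21 − 1465/21 = 220/21 past the efficient level; on those units the gap between marginal cost and willingness to pay runs from 0 up to 4.
DWL = ½ × 4 × 220/21 = 440/21.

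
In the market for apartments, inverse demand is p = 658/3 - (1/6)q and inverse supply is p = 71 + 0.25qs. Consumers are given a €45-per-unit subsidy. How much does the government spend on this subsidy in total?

Pre-subsidy: 658/3 - (1/6)q = 71 + 0.25q gives q* = 356 and p* = 160.
With the rebate, buyers effectively pay pb = ps − 45, where ps is the price sellers receive.
On the curves, pb = 658/3 - (1/6)q and ps = 71 + 0.25q; the wedge ps − pb = 45 gives 71 + 0.25q − (658/3 - (1/6)q) = 45, so q' = 464.
Then pb = 658/3 − (1/6)·464 = 142 and ps = 71 + 0.25·464 = 187.
Government outlay = subsidy × quantity = 45 × 464 = 20880.

Government cost = €20880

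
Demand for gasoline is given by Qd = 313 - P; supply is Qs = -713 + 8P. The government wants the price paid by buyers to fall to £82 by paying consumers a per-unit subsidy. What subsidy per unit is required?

At a buyer price of 82, quantity demanded is 313 − 1·82 = 231.
Sellers supply 231 only when they receive Ps with -713 + 8·Ps = 231, i.e. Ps = 118.
s = Ps − Pb = 118 − 82 = 36.

Required subsidy s = £36 per unit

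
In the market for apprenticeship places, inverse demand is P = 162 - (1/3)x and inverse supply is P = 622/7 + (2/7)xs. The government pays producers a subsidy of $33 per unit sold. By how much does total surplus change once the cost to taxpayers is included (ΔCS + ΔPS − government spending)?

Pre-subsidy: 162 - (1/3)x = 622/7 + (2/7)x gives x* = 1536/13 and P* = 1594/13.
With the subsidy, sellers receive Ps = Pb + 33 for each unit, where Pb is the price buyers pay.
On the curves, Pb = 162 - (1/3)x and Ps = 622/7 + (2/7)x; the wedge Ps − Pb = 33 gives 622/7 + (2/7)x − (162 - (1/3)x) = 33, so x' = 2229/13.
Then Pb = 162 − (1/3)·(2229/13) = 1363/13 and Ps = 622/7 + (2/7)·(2229/13) = 1792/13.
ΔCS = ½(1536/13 + 2229/13)(1594/13 − 1363/13) = 869715/338; ΔPS = ½(1536/13 + 2229/13)(1792/13 − 1594/13) = 372735/169.
Government spending = 33 × 2229/13 = 73557/13.
Net change = 869715/338 + 372735/169 − 73557/13 = -22869/26. The loss equals the DWL triangle ½·33·693/13.

Net change in total surplus = -22869/26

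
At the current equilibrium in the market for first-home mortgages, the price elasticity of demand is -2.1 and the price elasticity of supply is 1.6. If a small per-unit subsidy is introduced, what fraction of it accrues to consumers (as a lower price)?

For a small subsidy around the equilibrium, the benefit split depends on the relative slopes, which at a point are proportional to the elasticities.
Buyer share = εs/(εs + |εd|) = 1.6/(1.6 + 2.1) = 16/37; seller share = |εd|/(εs + |εd|) = 21/37.

Consumer share = 16/37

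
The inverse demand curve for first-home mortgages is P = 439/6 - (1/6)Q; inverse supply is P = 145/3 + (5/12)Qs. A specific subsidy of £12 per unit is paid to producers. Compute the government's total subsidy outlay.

Pre-subsidy: 439/6 - (1/6)Q = 145/3 + (5/12)Q gives Q* = 298/7 and P* = 925/14.
With the subsidy, sellers receive Ps = Pb + 12 for each unit, where Pb is the price buyers pay.
On the curves, Pb = 439/6 - (1/6)Q and Ps = 145/3 + (5/12)Q; the wedge Ps − Pb = 12 gives 145/3 + (5/12)Q − (439/6 - (1/6)Q) = 12, so Q' = 442/7.
Then Pb = 439/6 − (1/6)·(442/7) = 877/14 and Ps = 145/3 + (5/12)·(442/7) = 1045/14.
Government outlay = subsidy × quantity = 12 × 442/7 = 5304/7.

Government cost = 5304/7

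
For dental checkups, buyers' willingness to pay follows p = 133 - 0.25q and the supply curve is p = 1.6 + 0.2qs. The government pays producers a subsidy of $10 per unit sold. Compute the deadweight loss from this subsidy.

Deadweight loss = 1000/9

Pre-subsidy: 133 - 0.25q = 1.6 + 0.2q gives q* = 292 and p* = 60.
With the subsidy, sellers receive ps = pb + 10 for each unit, where pb is the price buyers pay.
On the curves, pb = 133 - 0.25q and ps = 1.6 + 0.2q; the wedge ps − pb = 10 gives 1.6 + 0.2q − (133 - 0.25q) = 10, so q' = 2828/9.
Then pb = 133 − 0.25·(2828/9) = 490/9 and ps = 1.6 + 0.2·(2828/9) = 580/9.
The subsidy expands output by 2828/9 − 292 = 200/9 past the efficient level; on those units the gap between marginal cost and willingness to pay runs from 0 up to 10.
DWL = ½ × 10 × 200/9 = 1000/9.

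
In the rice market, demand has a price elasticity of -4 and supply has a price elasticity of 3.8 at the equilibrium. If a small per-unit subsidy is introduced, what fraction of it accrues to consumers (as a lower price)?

Consumer share = 19/39

For a small subsidy around the equilibrium, the benefit split depends on the relative slopes, which at a point are proportional to the elasticities.
Buyer share = εs/(εs + |εd|) = 3.8/(3.8 + 4) = 19/39; seller share = |εd|/(εs + |εd|) = 20/39.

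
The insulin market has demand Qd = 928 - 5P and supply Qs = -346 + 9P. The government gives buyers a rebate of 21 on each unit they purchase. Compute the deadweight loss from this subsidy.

Deadweight loss = 708.75

Pre-subsidy: 928 - 5P = -346 + 9P gives P* = 91, Q* = 473.
With the rebate, buyers effectively pay Pb = Ps − 21, where Ps is the price sellers receive.
Demand in terms of Ps becomes Qd = 928 − 5(Ps − 21) = 1033 - 5Ps. Setting this equal to supply: 1033 - 5Ps = -346 + 9Ps, so Ps = 98.5.
Buyers pay Pb = 98.5 − 21 = 77.5; Q' = -346 + 9·98.5 = 540.5.
The subsidy expands output by 540.5 − 473 = 67.5 past the efficient level; on those units the gap between marginal cost and willingness to pay runs from 0 up to 21.
DWL = ½ × 21 × 67.5 = 708.75.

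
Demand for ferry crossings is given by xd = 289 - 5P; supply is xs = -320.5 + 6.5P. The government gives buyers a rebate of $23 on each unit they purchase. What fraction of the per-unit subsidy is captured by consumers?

Pre-subsidy: 289 - 5P = -320.5 + 6.5P gives P* = 53, x* = 24.
With the rebate, buyers effectively pay Pb = Ps − 23, where Ps is the price sellers receive.
Demand in terms of Ps becomes xd = 289 − 5(Ps − 23) = 404 - 5Ps. Setting this equal to supply: 404 - 5Ps = -320.5 + 6.5Ps, so Ps = 63.
Buyers pay Pb = 63 − 23 = 40; x' = -320.5 + 6.5·63 = 89.
Buyers' price falls by P* − Pb = 53 − 40 = 13; sellers' price rises by Ps − P* = 63 − 53 = 10.
So consumers capture 13/23 = 13/23 of each unit of subsidy.

Consumer share = 13/23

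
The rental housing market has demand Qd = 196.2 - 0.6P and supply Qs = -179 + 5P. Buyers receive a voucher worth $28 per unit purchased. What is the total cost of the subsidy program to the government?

Government cost = $4788

Pre-subsidy: 196.2 - 0.6P = -179 + 5P gives P* = 67, Q* = 156.
With the rebate, buyers effectively pay Pb = Ps − 28, where Ps is the price sellers receive.
Demand in terms of Ps becomes Qd = 196.2 − 0.6(Ps − 28) = 213 - 0.6Ps. Setting this equal to supply: 213 - 0.6Ps = -179 + 5Ps, so Ps = 70.
Buyers pay Pb = 70 − 28 = 42; Q' = -179 + 5·70 = 171.
Government outlay = subsidy × quantity = 28 × 171 = 4788.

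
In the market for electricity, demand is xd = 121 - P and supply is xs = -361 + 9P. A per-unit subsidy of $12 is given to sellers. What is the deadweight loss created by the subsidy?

Deadweight loss = $64.8

Pre-subsidy: 121 - P = -361 + 9P gives P* = 48.2, x* = 72.8.
With the subsidy, sellers receive Ps = Pb + 12 for each unit, where Pb is the price buyers pay.
Supply in terms of Pb becomes xs = -361 + 9(Pb + 12) = -253 + 9Pb. Setting this equal to demand: 121 - Pb = -253 + 9Pb, so Pb = 37.4.
Sellers receive Ps = 37.4 + 12 = 49.4; x' = 121 − 1·37.4 = 83.6.
The subsidy expands output by 83.6 − 72.8 = 10.8 past the efficient level; on those units the gap between marginal cost and willingness to pay runs from 0 up to 12.
DWL = ½ × 12 × 10.8 = 64.8.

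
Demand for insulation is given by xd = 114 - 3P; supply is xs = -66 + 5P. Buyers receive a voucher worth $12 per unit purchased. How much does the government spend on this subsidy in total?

Pre-subsidy: 114 - 3P = -66 + 5P gives P* = 22.5, x* = 46.5.
With the rebate, buyers effectively pay Pb = Ps − 12, where Ps is the price sellers receive.
Demand in terms of Ps becomes xd = 114 − 3(Ps − 12) = 150 - 3Ps. Setting this equal to supply: 150 - 3Ps = -66 + 5Ps, so Ps = 27.
Buyers pay Pb = 27 − 12 = 15; x' = -66 + 5·27 = 69.
Government outlay = subsidy × quantity = 12 × 69 = 828.

Government cost = $828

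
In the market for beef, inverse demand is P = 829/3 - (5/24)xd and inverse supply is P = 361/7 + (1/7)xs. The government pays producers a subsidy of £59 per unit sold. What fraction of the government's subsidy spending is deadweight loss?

Pre-subsidy: 829/3 - (5/24)x = 361/7 + (1/7)x gives x* = 640 and P* = 143.
With the subsidy, sellers receive Ps = Pb + 59 for each unit, where Pb is the price buyers pay.
On the curves, Pb = 829/3 - (5/24)x and Ps = 361/7 + (1/7)x; the wedge Ps − Pb = 59 gives 361/7 + (1/7)x − (829/3 - (5/24)x) = 59, so x' = 808.
Then Pb = 829/3 − (5/24)·808 = 108 and Ps = 361/7 + (1/7)·808 = 167.
ΔCS = ½(640 + 808)(143 − 108) = 25340; ΔPS = ½(640 + 808)(167 − 143) = 17376.
Government spending = 59 × 808 = 47672.
DWL = ½ × 59 × (808 − 640) = 4956; fraction = 4956 / 47672 = 21/202.

DWL / government spending = 21/202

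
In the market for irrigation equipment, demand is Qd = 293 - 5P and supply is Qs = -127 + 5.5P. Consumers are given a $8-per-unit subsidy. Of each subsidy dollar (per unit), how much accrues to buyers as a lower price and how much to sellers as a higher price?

Buyers gain 88/21 per unit; sellers gain 80/21 per unit

Pre-subsidy: 293 - 5P = -127 + 5.5P gives P* = 40, Q* = 93.
With the rebate, buyers effectively pay Pb = Ps − 8, where Ps is the price sellers receive.
Demand in terms of Ps becomes Qd = 293 − 5(Ps − 8) = 333 - 5Ps. Setting this equal to supply: 333 - 5Ps = -127 + 5.5Ps, so Ps = 920/21.
Buyers pay Pb = 920/21 − 8 = 752/21; Q' = -127 + 5.5·(920/21) = 2393/21.
Buyers' price falls by P* − Pb = 40 − 752/21 = 88/21; sellers' price rises by Ps − P* = 920/21 − 40 = 80/21.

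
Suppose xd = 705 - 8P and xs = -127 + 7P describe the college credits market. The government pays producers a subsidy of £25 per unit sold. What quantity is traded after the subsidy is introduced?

x' = 354.6

Pre-subsidy: 705 - 8P = -127 + 7P gives P* = 832/15, x* = 3919/15.
With the subsidy, sellers receive Ps = Pb + 25 for each unit, where Pb is the price buyers pay.
Supply in terms of Pb becomes xs = -127 + 7(Pb + 25) = 48 + 7Pb. Setting this equal to demand: 705 - 8Pb = 48 + 7Pb, so Pb = 43.8.
Sellers receive Ps = 43.8 + 25 = 68.8; x' = 705 − 8·43.8 = 354.6.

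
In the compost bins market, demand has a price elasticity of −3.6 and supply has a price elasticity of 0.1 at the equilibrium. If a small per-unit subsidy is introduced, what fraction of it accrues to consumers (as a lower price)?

For a small subsidy around the equilibrium, the benefit split depends on the relative slopes, which at a point are proportional to the elasticities.
Buyer share = εs/(εs + |εd|) = 0.1/(0.1 + 3.6) = 1/37; seller share = |εd|/(εs + |εd|) = 36/37.

Consumer share = 1/37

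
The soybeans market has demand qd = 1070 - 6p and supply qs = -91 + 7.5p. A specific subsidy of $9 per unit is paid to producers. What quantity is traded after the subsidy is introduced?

q' = 584

Pre-subsidy: 1070 - 6p = -91 + 7.5p gives p* = 86, q* = 554.
With the subsidy, sellers receive ps = pb + 9 for each unit, where pb is the price buyers pay.
Supply in terms of pb becomes qs = -91 + 7.5(pb + 9) = -23.5 + 7.5pb. Setting this equal to demand: 1070 - 6pb = -23.5 + 7.5pb, so pb = 81.
Sellers receive ps = 81 + 9 = 90; q' = 1070 − 6·81 = 584.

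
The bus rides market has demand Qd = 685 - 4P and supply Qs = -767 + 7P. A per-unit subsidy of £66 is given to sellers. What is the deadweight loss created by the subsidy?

Pre-subsidy: 685 - 4P = -767 + 7P gives P* = 132, Q* = 157.
With the subsidy, sellers receive Ps = Pb + 66 for each unit, where Pb is the price buyers pay.
Supply in terms of Pb becomes Qs = -767 + 7(Pb + 66) = -305 + 7Pb. Setting this equal to demand: 685 - 4Pb = -305 + 7Pb, so Pb = 90.
Sellers receive Ps = 90 + 66 = 156; Q' = 685 − 4·90 = 325.
The subsidy expands output by 325 − 157 = 168 past the efficient level; on those units the gap between marginal cost and willingness to pay runs from 0 up to 66.
DWL = ½ × 66 × 168 = 5544.

Deadweight loss = £5544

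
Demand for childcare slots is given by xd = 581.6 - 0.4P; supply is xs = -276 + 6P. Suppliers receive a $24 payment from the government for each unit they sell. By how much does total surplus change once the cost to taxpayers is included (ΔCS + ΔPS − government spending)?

Pre-subsidy: 581.6 - 0.4P = -276 + 6P gives P* = 134, x* = 528.
With the subsidy, sellers receive Ps = Pb + 24 for each unit, where Pb is the price buyers pay.
Supply in terms of Pb becomes xs = -276 + 6(Pb + 24) = -132 + 6Pb. Setting this equal to demand: 581.6 - 0.4Pb = -132 + 6Pb, so Pb = 111.5.
Sellers receive Ps = 111.5 + 24 = 135.5; x' = 581.6 − 0.4·111.5 = 537.
ΔCS = ½(528 + 537)(134 − 111.5) = 11981.25; ΔPS = ½(528 + 537)(135.5 − 134) = 798.75.
Government spending = 24 × 537 = 12888.
Net change = 11981.25 + 798.75 − 12888 = -108. The loss equals the DWL triangle ½·24·9.

Net change in total surplus = -$108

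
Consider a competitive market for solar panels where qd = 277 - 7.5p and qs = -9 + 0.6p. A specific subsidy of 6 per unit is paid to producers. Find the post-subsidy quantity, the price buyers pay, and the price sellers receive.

q' = 419/27; buyers pay 2824/81; sellers receive 3310/81

Pre-subsidy: 277 - 7.5p = -9 + 0.6p gives p* = 2860/81, q* = 329/27.
With the subsidy, sellers receive ps = pb + 6 for each unit, where pb is the price buyers pay.
Supply in terms of pb becomes qs = -9 + 0.6(pb + 6) = -5.4 + 0.6pb. Setting this equal to demand: 277 - 7.5pb = -5.4 + 0.6pb, so pb = 2824/81.
Sellers receive ps = 2824/81 + 6 = 3310/81; q' = 277 − 7.5·(2824/81) = 419/27.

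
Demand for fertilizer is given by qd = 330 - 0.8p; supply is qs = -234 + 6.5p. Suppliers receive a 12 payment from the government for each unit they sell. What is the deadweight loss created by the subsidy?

Pre-subsidy: 330 - 0.8p = -234 + 6.5p gives p* = 5640/73, q* = 19578/73.
With the subsidy, sellers receive ps = pb + 12 for each unit, where pb is the price buyers pay.
Supply in terms of pb becomes qs = -234 + 6.5(pb + 12) = -156 + 6.5pb. Setting this equal to demand: 330 - 0.8pb = -156 + 6.5pb, so pb = 4860/73.
Sellers receive ps = 4860/73 + 12 = 5736/73; q' = 330 − 0.8·(4860/73) = 20202/73.
The subsidy expands output by 20202/73 − 19578/73 = 624/73 past the efficient level; on those units the gap between marginal cost and willingness to pay runs from 0 up to 12.
DWL = ½ × 12 × 624/73 = 3744/73.

Deadweight loss = 3744/73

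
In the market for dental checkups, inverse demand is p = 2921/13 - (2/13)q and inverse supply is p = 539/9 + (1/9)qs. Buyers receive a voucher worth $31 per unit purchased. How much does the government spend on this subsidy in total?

Government cost = $22909

Pre-subsidy: 2921/13 - (2/13)q = 539/9 + (1/9)q gives q* = 622 and p* = 129.
With the rebate, buyers effectively pay pb = ps − 31, where ps is the price sellers receive.
On the curves, pb = 2921/13 - (2/13)q and ps = 539/9 + (1/9)q; the wedge ps − pb = 31 gives 539/9 + (1/9)q − (2921/13 - (2/13)q) = 31, so q' = 739.
Then pb = 2921/13 − (2/13)·739 = 111 and ps = 539/9 + (1/9)·739 = 142.
Government outlay = subsidy × quantity = 31 × 739 = 22909.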